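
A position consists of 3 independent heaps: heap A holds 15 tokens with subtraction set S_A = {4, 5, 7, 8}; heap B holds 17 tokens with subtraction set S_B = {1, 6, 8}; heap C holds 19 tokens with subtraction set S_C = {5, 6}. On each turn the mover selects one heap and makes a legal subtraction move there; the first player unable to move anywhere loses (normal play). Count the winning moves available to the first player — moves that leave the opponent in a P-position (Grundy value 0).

0

Heap A, S = {4, 5, 7, 8}:
G(0) = 0
G(1) = mex{} = 0
G(2) = mex{} = 0
G(3) = mex{} = 0
G(4) = mex{0} = 1
G(5) = mex{0,0} = 1
G(6) = mex{0,0} = 1
G(7) = mex{0,0,0} = 1
G(8) = mex{1,0,0,0} = 2
G(9) = mex{1,1,0,0} = 2
G(10) = mex{1,1,0,0} = 2
G(11) = mex{1,1,1,0} = 2
G(12) = mex{2,1,1,1} = 0
G(13) = mex{2,2,1,1} = 0
G(14) = mex{2,2,1,1} = 0
G(15) = mex{2,2,2,1} = 0
G_A(15) = 0.
Heap B, S = {1, 6, 8}:
n :  0  1  2  3  4  5  6  7  8  9 10 11 12 13 14 15 16 17
G :  0  1  0  1  0  1  2  0  1  0  1  0  1  2  0  1  0  1
G_B(17) = 1.
Heap C, S = {5, 6}:
n :  0  1  2  3  4  5  6  7  8  9 10 11 12 13 14 15 16 17 18 19
G :  0  0  0  0  0  1  1  1  1  1  2  0  0  0  0  0  1  1  1  1
G_C(19) = 1.
Combined Grundy value = 0 ⊕ 1 ⊕ 1 = 0.
A winning move leaves total XOR = 0, i.e. changes one component's Grundy value g to g ⊕ X where X is the current total.
Heap A: target g' = 0⊕0 = 0, but every legal move changes the Grundy value (mex property), so 0 moves.
Heap B: target g' = 1⊕0 = 1, but every legal move changes the Grundy value (mex property), so 0 moves.
Heap C: target g' = 1⊕0 = 1, but every legal move changes the Grundy value (mex property), so 0 moves.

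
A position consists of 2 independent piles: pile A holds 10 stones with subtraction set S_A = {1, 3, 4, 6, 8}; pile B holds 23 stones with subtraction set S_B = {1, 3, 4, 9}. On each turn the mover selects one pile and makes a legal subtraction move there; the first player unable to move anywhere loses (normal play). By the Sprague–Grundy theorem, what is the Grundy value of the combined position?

Pile A, S = {1, 3, 4, 6, 8}:
n :  0  1  2  3  4  5  6  7  8  9 10
G :  0  1  0  1  2  3  2  0  1  0  1
G_A(10) = 1.
Pile B, S = {1, 3, 4, 9}:
G(0) = 0
G(1) = mex{0} = 1
G(2) = mex{1} = 0
G(3) = mex{0,0} = 1
G(4) = mex{1,1,0} = 2
G(5) = mex{2,0,1} = 3
G(6) = mex{3,1,0} = 2
G(7) = mex{2,2,1} = 0
G(8) = mex{0,3,2} = 1
G(9) = mex{1,2,3,0} = 4
G(10) = mex{4,0,2,1} = 3
G(11) = mex{3,1,0,0} = 2
G(12) = mex{2,4,1,1} = 0
G(13) = mex{0,3,4,2} = 1
G(14) = mex{1,2,3,3} = 0
G(15) = mex{0,0,2,2} = 1
G(16) = mex{1,1,0,0} = 2
G(17) = mex{2,0,1,1} = 3
G(18) = mex{3,1,0,4} = 2
G(19) = mex{2,2,1,3} = 0
G(20) = mex{0,3,2,2} = 1
G(21) = mex{1,2,3,0} = 4
G(22) = mex{4,0,2,1} = 3
G(23) = mex{3,1,0,0} = 2
G_B(23) = 2.
Combined Grundy value = 1 ⊕ 2 = 3.

3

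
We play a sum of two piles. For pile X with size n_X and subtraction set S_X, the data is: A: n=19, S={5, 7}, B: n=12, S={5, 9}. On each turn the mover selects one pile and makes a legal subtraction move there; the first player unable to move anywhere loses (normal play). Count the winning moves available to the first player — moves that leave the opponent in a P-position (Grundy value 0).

1

Pile A, S = {5, 7}:
G(0) = 0
G(1) = mex{} = 0
G(2) = mex{} = 0
G(3) = mex{} = 0
G(4) = mex{} = 0
G(5) = mex{0} = 1
G(6) = mex{0} = 1
G(7) = mex{0,0} = 1
G(8) = mex{0,0} = 1
G(9) = mex{0,0} = 1
G(10) = mex{1,0} = 2
G(11) = mex{1,0} = 2
G(12) = mex{1,1} = 0
G(13) = mex{1,1} = 0
G(14) = mex{1,1} = 0
G(15) = mex{2,1} = 0
G(16) = mex{2,1} = 0
G(17) = mex{0,2} = 1
G(18) = mex{0,2} = 1
G(19) = mex{0,0} = 1
G_A(19) = 1.
Pile B, S = {5, 9}:
G(0) = 0
G(1) = mex{} = 0
G(2) = mex{} = 0
G(3) = mex{} = 0
G(4) = mex{} = 0
G(5) = mex{0} = 1
G(6) = mex{0} = 1
G(7) = mex{0} = 1
G(8) = mex{0} = 1
G(9) = mex{0,0} = 1
G(10) = mex{1,0} = 2
G(11) = mex{1,0} = 2
G(12) = mex{1,0} = 2
G_B(12) = 2.
Combined Grundy value = 1 ⊕ 2 = 3.
A winning move leaves total XOR = 0, i.e. changes one component's Grundy value g to g ⊕ X where X is the current total.
Pile A: need g' = 1⊕3 = 2. Options: 19−5→G=0, 19−7→G=0. Hits: 0.
Pile B: need g' = 2⊕3 = 1. Options: 12−5→G=1, 12−9→G=0. Hits: 1.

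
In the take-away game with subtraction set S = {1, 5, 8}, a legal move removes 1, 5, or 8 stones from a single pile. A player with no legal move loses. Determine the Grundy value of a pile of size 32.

0

G(0) = 0
G(1) = mex{0} = 1
G(2) = mex{1} = 0
G(3) = mex{0} = 1
G(4) = mex{1} = 0
G(5) = mex{0,0} = 1
G(6) = mex{1,1} = 0
G(7) = mex{0,0} = 1
G(8) = mex{1,1,0} = 2
G(9) = mex{2,0,1} = 3
G(10) = mex{3,1,0} = 2
G(11) = mex{2,0,1} = 3
G(12) = mex{3,1,0} = 2
G(13) = mex{2,2,1} = 0
G(14) = mex{0,3,0} = 1
G(15) = mex{1,2,1} = 0
G(16) = mex{0,3,2} = 1
G(17) = mex{1,2,3} = 0
G(18) = mex{0,0,2} = 1
G(19) = mex{1,1,3} = 0
G(20) = mex{0,0,2} = 1
G(21) = mex{1,1,0} = 2
G(22) = mex{2,0,1} = 3
G(23) = mex{3,1,0} = 2
G(24) = mex{2,0,1} = 3
G(25) = mex{3,1,0} = 2
G(26) = mex{2,2,1} = 0
G(27) = mex{0,3,0} = 1
G(28) = mex{1,2,1} = 0
G(29) = mex{0,3,2} = 1
G(30) = mex{1,2,3} = 0
G(31) = mex{0,0,2} = 1
G(32) = mex{1,1,3} = 0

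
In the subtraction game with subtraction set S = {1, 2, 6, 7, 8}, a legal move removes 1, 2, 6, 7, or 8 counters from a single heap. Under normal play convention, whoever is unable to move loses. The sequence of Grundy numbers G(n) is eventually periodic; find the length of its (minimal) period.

n :  0  1  2  3  4  5  6  7  8  9 10 11 12 13 14 15 16 17 18 19 20 21 22 23 24 25
G :  0  1  2  0  1  2  3  4  5  3  4  5  0  1  2  0  1  2  3  4  5  3  4  5  0  1
G(n+12) = G(n) holds for n = 0,…,7 (a full window of length max(S) = 8), so the sequence is purely periodic with period 12.

12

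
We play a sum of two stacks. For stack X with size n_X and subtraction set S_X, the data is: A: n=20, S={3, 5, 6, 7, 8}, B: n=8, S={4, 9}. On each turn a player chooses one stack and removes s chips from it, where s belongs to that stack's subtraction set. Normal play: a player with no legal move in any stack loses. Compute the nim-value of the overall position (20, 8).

Stack A, S = {3, 5, 6, 7, 8}:
G(0) = 0
G(1) = mex{} = 0
G(2) = mex{} = 0
G(3) = mex{0} = 1
G(4) = mex{0} = 1
G(5) = mex{0,0} = 1
G(6) = mex{1,0,0} = 2
G(7) = mex{1,0,0,0} = 2
G(8) = mex{1,1,0,0,0} = 2
G(9) = mex{2,1,1,0,0} = 3
G(10) = mex{2,1,1,1,0} = 3
G(11) = mex{2,2,1,1,1} = 0
G(12) = mex{3,2,2,1,1} = 0
G(13) = mex{3,2,2,2,1} = 0
G(14) = mex{0,3,2,2,2} = 1
G(15) = mex{0,3,3,2,2} = 1
G(16) = mex{0,0,3,3,2} = 1
G(17) = mex{1,0,0,3,3} = 2
G(18) = mex{1,0,0,0,3} = 2
G(19) = mex{1,1,0,0,0} = 2
G(20) = mex{2,1,1,0,0} = 3
G_A(20) = 3.
Stack B, S = {4, 9}:
n : 0 1 2 3 4 5 6 7 8
G : 0 0 0 0 1 1 1 1 0
G_B(8) = 0.
Combined Grundy value = 3 ⊕ 0 = 3.

3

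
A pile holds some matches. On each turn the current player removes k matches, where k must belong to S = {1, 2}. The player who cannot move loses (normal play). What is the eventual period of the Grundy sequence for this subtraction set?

3

G(0) = 0
G(1) = mex{0} = 1
G(2) = mex{1,0} = 2
G(3) = mex{2,1} = 0
G(4) = mex{0,2} = 1
G(5) = mex{1,0} = 2
G(6) = mex{2,1} = 0
G(7) = mex{0,2} = 1
G(8) = mex{1,0} = 2
G(9) = mex{2,1} = 0
G(10) = mex{0,2} = 1
G(11) = mex{1,0} = 2
G(12) = mex{2,1} = 0
G(13) = mex{0,2} = 1
G(14) = mex{1,0} = 2
G(n+3) = G(n) holds for n = 0,…,1 (a full window of length max(S) = 2), so the sequence is purely periodic with period 3.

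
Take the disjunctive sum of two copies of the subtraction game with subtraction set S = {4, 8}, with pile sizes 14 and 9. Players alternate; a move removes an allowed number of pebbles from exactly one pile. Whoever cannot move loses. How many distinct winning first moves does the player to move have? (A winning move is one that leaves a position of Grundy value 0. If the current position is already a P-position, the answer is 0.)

All piles use S = {4, 8}:
G(0) = 0
G(1) = mex{} = 0
G(2) = mex{} = 0
G(3) = mex{} = 0
G(4) = mex{0} = 1
G(5) = mex{0} = 1
G(6) = mex{0} = 1
G(7) = mex{0} = 1
G(8) = mex{1,0} = 2
G(9) = mex{1,0} = 2
G(10) = mex{1,0} = 2
G(11) = mex{1,0} = 2
G(12) = mex{2,1} = 0
G(13) = mex{2,1} = 0
G(14) = mex{2,1} = 0
Pile A: G(14) = 0.
Pile B: G(9) = 2.
Combined Grundy value = 0 ⊕ 2 = 2.
A winning move leaves total XOR = 0, i.e. changes one component's Grundy value g to g ⊕ X where X is the current total.
Pile A: need g' = 0⊕2 = 2. Options: 14−4→G=2, 14−8→G=1. Hits: 1.
Pile B: need g' = 2⊕2 = 0. Options: 9−4→G=1, 9−8→G=0. Hits: 1.

2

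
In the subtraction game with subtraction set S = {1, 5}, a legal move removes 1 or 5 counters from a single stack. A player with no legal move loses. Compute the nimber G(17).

n :  0  1  2  3  4  5  6  7  8  9 10 11 12 13 14 15 16 17
G :  0  1  0  1  0  1  0  1  0  1  0  1  0  1  0  1  0  1

1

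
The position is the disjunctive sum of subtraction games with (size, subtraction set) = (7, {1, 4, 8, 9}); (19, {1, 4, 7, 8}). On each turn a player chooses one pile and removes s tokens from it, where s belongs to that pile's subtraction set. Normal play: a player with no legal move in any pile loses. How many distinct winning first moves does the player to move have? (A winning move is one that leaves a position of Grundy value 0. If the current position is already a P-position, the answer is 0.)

Pile A, S = {1, 4, 8, 9}:
G(0) = 0
G(1) = mex{0} = 1
G(2) = mex{1} = 0
G(3) = mex{0} = 1
G(4) = mex{1,0} = 2
G(5) = mex{2,1} = 0
G(6) = mex{0,0} = 1
G(7) = mex{1,1} = 0
G_A(7) = 0.
Pile B, S = {1, 4, 7, 8}:
G(0) = 0
G(1) = mex{0} = 1
G(2) = mex{1} = 0
G(3) = mex{0} = 1
G(4) = mex{1,0} = 2
G(5) = mex{2,1} = 0
G(6) = mex{0,0} = 1
G(7) = mex{1,1,0} = 2
G(8) = mex{2,2,1,0} = 3
G(9) = mex{3,0,0,1} = 2
G(10) = mex{2,1,1,0} = 3
G(11) = mex{3,2,2,1} = 0
G(12) = mex{0,3,0,2} = 1
G(13) = mex{1,2,1,0} = 3
G(14) = mex{3,3,2,1} = 0
G(15) = mex{0,0,3,2} = 1
G(16) = mex{1,1,2,3} = 0
G(17) = mex{0,3,3,2} = 1
G(18) = mex{1,0,0,3} = 2
G(19) = mex{2,1,1,0} = 3
G_B(19) = 3.
Combined Grundy value = 0 ⊕ 3 = 3.
A winning move leaves total XOR = 0, i.e. changes one component's Grundy value g to g ⊕ X where X is the current total.
Pile A: need g' = 0⊕3 = 3. Options: 7−1→G=1, 7−4→G=1. Hits: 0.
Pile B: need g' = 3⊕3 = 0. Options: 19−1→G=2, 19−4→G=1, 19−7→G=1, 19−8→G=0. Hits: 1.

1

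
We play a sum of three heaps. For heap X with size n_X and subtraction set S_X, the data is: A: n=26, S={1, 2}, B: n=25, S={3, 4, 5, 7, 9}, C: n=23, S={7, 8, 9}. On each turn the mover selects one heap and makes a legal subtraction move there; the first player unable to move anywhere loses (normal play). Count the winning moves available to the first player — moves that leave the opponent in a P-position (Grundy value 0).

5

Heap A, S = {1, 2}:
n :  0  1  2  3  4  5  6  7  8  9 10 11 12 13 14 15 16 17 18 19 20 21 22 23 24 25 26
G :  0  1  2  0  1  2  0  1  2  0  1  2  0  1  2  0  1  2  0  1  2  0  1  2  0  1  2
G_A(26) = 2.
Heap B, S = {3, 4, 5, 7, 9}:
G(0) = 0
G(1) = mex{} = 0
G(2) = mex{} = 0
G(3) = mex{0} = 1
G(4) = mex{0,0} = 1
G(5) = mex{0,0,0} = 1
G(6) = mex{1,0,0} = 2
G(7) = mex{1,1,0,0} = 2
G(8) = mex{1,1,1,0} = 2
G(9) = mex{2,1,1,0,0} = 3
G(10) = mex{2,2,1,1,0} = 3
G(11) = mex{2,2,2,1,0} = 3
G(12) = mex{3,2,2,1,1} = 0
G(13) = mex{3,3,2,2,1} = 0
G(14) = mex{3,3,3,2,1} = 0
G(15) = mex{0,3,3,2,2} = 1
G(16) = mex{0,0,3,3,2} = 1
G(17) = mex{0,0,0,3,2} = 1
G(18) = mex{1,0,0,3,3} = 2
G(19) = mex{1,1,0,0,3} = 2
G(20) = mex{1,1,1,0,3} = 2
G(21) = mex{2,1,1,0,0} = 3
G(22) = mex{2,2,1,1,0} = 3
G(23) = mex{2,2,2,1,0} = 3
G(24) = mex{3,2,2,1,1} = 0
G(25) = mex{3,3,2,2,1} = 0
G_B(25) = 0.
Heap C, S = {7, 8, 9}:
G(0) = 0
G(1) = mex{} = 0
G(2) = mex{} = 0
G(3) = mex{} = 0
G(4) = mex{} = 0
G(5) = mex{} = 0
G(6) = mex{} = 0
G(7) = mex{0} = 1
G(8) = mex{0,0} = 1
G(9) = mex{0,0,0} = 1
G(10) = mex{0,0,0} = 1
G(11) = mex{0,0,0} = 1
G(12) = mex{0,0,0} = 1
G(13) = mex{0,0,0} = 1
G(14) = mex{1,0,0} = 2
G(15) = mex{1,1,0} = 2
G(16) = mex{1,1,1} = 0
G(17) = mex{1,1,1} = 0
G(18) = mex{1,1,1} = 0
G(19) = mex{1,1,1} = 0
G(20) = mex{1,1,1} = 0
G(21) = mex{2,1,1} = 0
G(22) = mex{2,2,1} = 0
G(23) = mex{0,2,2} = 1
G_C(23) = 1.
Combined Grundy value = 2 ⊕ 0 ⊕ 1 = 3.
A winning move leaves total XOR = 0, i.e. changes one component's Grundy value g to g ⊕ X where X is the current total.
Heap A: need g' = 2⊕3 = 1. Options: 26−1→G=1, 26−2→G=0. Hits: 1.
Heap B: need g' = 0⊕3 = 3. Options: 25−3→G=3, 25−4→G=3, 25−5→G=2, 25−7→G=2, 25−9→G=1. Hits: 2.
Heap C: need g' = 1⊕3 = 2. Options: 23−7→G=0, 23−8→G=2, 23−9→G=2. Hits: 2.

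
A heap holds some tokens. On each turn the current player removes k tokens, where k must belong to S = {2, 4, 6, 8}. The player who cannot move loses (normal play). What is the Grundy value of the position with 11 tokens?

G(0) = 0
G(1) = mex{} = 0
G(2) = mex{0} = 1
G(3) = mex{0} = 1
G(4) = mex{1,0} = 2
G(5) = mex{1,0} = 2
G(6) = mex{2,1,0} = 3
G(7) = mex{2,1,0} = 3
G(8) = mex{3,2,1,0} = 4
G(9) = mex{3,2,1,0} = 4
G(10) = mex{4,3,2,1} = 0
G(11) = mex{4,3,2,1} = 0

0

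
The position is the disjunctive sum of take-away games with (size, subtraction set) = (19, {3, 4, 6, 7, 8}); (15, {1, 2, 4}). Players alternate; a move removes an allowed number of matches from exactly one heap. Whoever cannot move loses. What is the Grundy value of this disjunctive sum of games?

2

Heap A, S = {3, 4, 6, 7, 8}:
n :  0  1  2  3  4  5  6  7  8  9 10 11 12 13 14 15 16 17 18 19
G :  0  0  0  1  1  1  2  2  2  3  3  0  0  0  1  1  1  2  2  2
G_A(19) = 2.
Heap B, S = {1, 2, 4}:
n :  0  1  2  3  4  5  6  7  8  9 10 11 12 13 14 15
G :  0  1  2  0  1  2  0  1  2  0  1  2  0  1  2  0
G_B(15) = 0.
Combined Grundy value = 2 ⊕ 0 = 2.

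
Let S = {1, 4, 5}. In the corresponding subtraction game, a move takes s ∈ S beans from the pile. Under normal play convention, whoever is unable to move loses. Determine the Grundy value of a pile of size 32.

G(0) = 0
G(1) = mex{0} = 1
G(2) = mex{1} = 0
G(3) = mex{0} = 1
G(4) = mex{1,0} = 2
G(5) = mex{2,1,0} = 3
G(6) = mex{3,0,1} = 2
G(7) = mex{2,1,0} = 3
G(8) = mex{3,2,1} = 0
G(9) = mex{0,3,2} = 1
G(10) = mex{1,2,3} = 0
G(11) = mex{0,3,2} = 1
G(12) = mex{1,0,3} = 2
G(13) = mex{2,1,0} = 3
G(14) = mex{3,0,1} = 2
G(15) = mex{2,1,0} = 3
G(16) = mex{3,2,1} = 0
G(17) = mex{0,3,2} = 1
G(18) = mex{1,2,3} = 0
G(19) = mex{0,3,2} = 1
G(20) = mex{1,0,3} = 2
G(21) = mex{2,1,0} = 3
G(22) = mex{3,0,1} = 2
G(23) = mex{2,1,0} = 3
G(24) = mex{3,2,1} = 0
G(25) = mex{0,3,2} = 1
G(26) = mex{1,2,3} = 0
G(27) = mex{0,3,2} = 1
G(28) = mex{1,0,3} = 2
G(29) = mex{2,1,0} = 3
G(30) = mex{3,0,1} = 2
G(31) = mex{2,1,0} = 3
G(32) = mex{3,2,1} = 0

0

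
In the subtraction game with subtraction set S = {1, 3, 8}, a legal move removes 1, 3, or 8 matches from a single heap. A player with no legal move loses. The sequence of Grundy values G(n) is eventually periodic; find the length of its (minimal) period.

11

G(0) = 0
G(1) = mex{0} = 1
G(2) = mex{1} = 0
G(3) = mex{0,0} = 1
G(4) = mex{1,1} = 0
G(5) = mex{0,0} = 1
G(6) = mex{1,1} = 0
G(7) = mex{0,0} = 1
G(8) = mex{1,1,0} = 2
G(9) = mex{2,0,1} = 3
G(10) = mex{3,1,0} = 2
G(11) = mex{2,2,1} = 0
G(12) = mex{0,3,0} = 1
G(13) = mex{1,2,1} = 0
G(14) = mex{0,0,0} = 1
G(15) = mex{1,1,1} = 0
G(16) = mex{0,0,2} = 1
G(17) = mex{1,1,3} = 0
G(18) = mex{0,0,2} = 1
G(19) = mex{1,1,0} = 2
G(20) = mex{2,0,1} = 3
G(21) = mex{3,1,0} = 2
G(22) = mex{2,2,1} = 0
G(23) = mex{0,3,0} = 1
G(n+11) = G(n) holds for n = 0,…,7 (a full window of length max(S) = 8), so the sequence is purely periodic with period 11.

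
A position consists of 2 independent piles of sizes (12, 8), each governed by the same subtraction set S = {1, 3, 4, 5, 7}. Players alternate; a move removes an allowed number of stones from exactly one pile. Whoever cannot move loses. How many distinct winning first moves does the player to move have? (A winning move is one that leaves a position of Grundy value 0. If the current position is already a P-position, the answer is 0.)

2

All piles use S = {1, 3, 4, 5, 7}:
G(0) = 0
G(1) = mex{0} = 1
G(2) = mex{1} = 0
G(3) = mex{0,0} = 1
G(4) = mex{1,1,0} = 2
G(5) = mex{2,0,1,0} = 3
G(6) = mex{3,1,0,1} = 2
G(7) = mex{2,2,1,0,0} = 3
G(8) = mex{3,3,2,1,1} = 0
G(9) = mex{0,2,3,2,0} = 1
G(10) = mex{1,3,2,3,1} = 0
G(11) = mex{0,0,3,2,2} = 1
G(12) = mex{1,1,0,3,3} = 2
Pile A: G(12) = 2.
Pile B: G(8) = 0.
Combined Grundy value = 2 ⊕ 0 = 2.
A winning move leaves total XOR = 0, i.e. changes one component's Grundy value g to g ⊕ X where X is the current total.
Pile A: need g' = 2⊕2 = 0. Options: 12−1→G=1, 12−3→G=1, 12−4→G=0, 12−5→G=3, 12−7→G=3. Hits: 1.
Pile B: need g' = 0⊕2 = 2. Options: 8−1→G=3, 8−3→G=3, 8−4→G=2, 8−5→G=1, 8−7→G=1. Hits: 1.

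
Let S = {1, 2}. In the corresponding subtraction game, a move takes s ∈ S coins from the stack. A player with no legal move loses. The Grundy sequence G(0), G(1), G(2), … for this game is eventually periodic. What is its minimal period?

3

n :  0  1  2  3  4  5  6  7  8  9 10 11 12 13 14
G :  0  1  2  0  1  2  0  1  2  0  1  2  0  1  2
G(n+3) = G(n) holds for n = 0,…,1 (a full window of length max(S) = 2), so the sequence is purely periodic with period 3.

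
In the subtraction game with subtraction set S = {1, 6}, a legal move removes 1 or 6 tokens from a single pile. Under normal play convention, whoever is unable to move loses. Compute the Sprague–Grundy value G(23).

n :  0  1  2  3  4  5  6  7  8  9 10 11 12 13 14 15 16 17 18 19 20 21 22 23
G :  0  1  0  1  0  1  2  0  1  0  1  0  1  2  0  1  0  1  0  1  2  0  1  0

0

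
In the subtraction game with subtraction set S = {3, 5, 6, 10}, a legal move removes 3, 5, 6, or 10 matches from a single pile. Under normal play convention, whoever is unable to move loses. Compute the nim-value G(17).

0

G(0) = 0
G(1) = mex{} = 0
G(2) = mex{} = 0
G(3) = mex{0} = 1
G(4) = mex{0} = 1
G(5) = mex{0,0} = 1
G(6) = mex{1,0,0} = 2
G(7) = mex{1,0,0} = 2
G(8) = mex{1,1,0} = 2
G(9) = mex{2,1,1} = 0
G(10) = mex{2,1,1,0} = 3
G(11) = mex{2,2,1,0} = 3
G(12) = mex{0,2,2,0} = 1
G(13) = mex{3,2,2,1} = 0
G(14) = mex{3,0,2,1} = 4
G(15) = mex{1,3,0,1} = 2
G(16) = mex{0,3,3,2} = 1
G(17) = mex{4,1,3,2} = 0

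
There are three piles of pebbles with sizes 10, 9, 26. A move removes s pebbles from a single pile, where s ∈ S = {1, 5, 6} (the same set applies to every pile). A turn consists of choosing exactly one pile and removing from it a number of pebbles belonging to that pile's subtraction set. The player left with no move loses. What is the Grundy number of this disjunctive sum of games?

All piles use S = {1, 5, 6}:
G(0) = 0
G(1) = mex{0} = 1
G(2) = mex{1} = 0
G(3) = mex{0} = 1
G(4) = mex{1} = 0
G(5) = mex{0,0} = 1
G(6) = mex{1,1,0} = 2
G(7) = mex{2,0,1} = 3
G(8) = mex{3,1,0} = 2
G(9) = mex{2,0,1} = 3
G(10) = mex{3,1,0} = 2
G(11) = mex{2,2,1} = 0
G(12) = mex{0,3,2} = 1
G(13) = mex{1,2,3} = 0
G(14) = mex{0,3,2} = 1
G(15) = mex{1,2,3} = 0
G(16) = mex{0,0,2} = 1
G(17) = mex{1,1,0} = 2
G(18) = mex{2,0,1} = 3
G(19) = mex{3,1,0} = 2
G(20) = mex{2,0,1} = 3
G(21) = mex{3,1,0} = 2
G(22) = mex{2,2,1} = 0
G(23) = mex{0,3,2} = 1
G(24) = mex{1,2,3} = 0
G(25) = mex{0,3,2} = 1
G(26) = mex{1,2,3} = 0
Pile A: G(10) = 2.
Pile B: G(9) = 3.
Pile C: G(26) = 0.
Combined Grundy value = 2 ⊕ 3 ⊕ 0 = 1.

1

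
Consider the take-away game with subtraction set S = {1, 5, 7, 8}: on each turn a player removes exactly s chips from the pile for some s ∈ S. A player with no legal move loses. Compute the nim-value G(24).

3

G(0) = 0
G(1) = mex{0} = 1
G(2) = mex{1} = 0
G(3) = mex{0} = 1
G(4) = mex{1} = 0
G(5) = mex{0,0} = 1
G(6) = mex{1,1} = 0
G(7) = mex{0,0,0} = 1
G(8) = mex{1,1,1,0} = 2
G(9) = mex{2,0,0,1} = 3
G(10) = mex{3,1,1,0} = 2
G(11) = mex{2,0,0,1} = 3
G(12) = mex{3,1,1,0} = 2
G(13) = mex{2,2,0,1} = 3
G(14) = mex{3,3,1,0} = 2
G(15) = mex{2,2,2,1} = 0
G(16) = mex{0,3,3,2} = 1
G(17) = mex{1,2,2,3} = 0
G(18) = mex{0,3,3,2} = 1
G(19) = mex{1,2,2,3} = 0
G(20) = mex{0,0,3,2} = 1
G(21) = mex{1,1,2,3} = 0
G(22) = mex{0,0,0,2} = 1
G(23) = mex{1,1,1,0} = 2
G(24) = mex{2,0,0,1} = 3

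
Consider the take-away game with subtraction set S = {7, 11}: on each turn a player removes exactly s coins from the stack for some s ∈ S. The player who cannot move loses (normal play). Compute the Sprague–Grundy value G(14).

2

G(0) = 0
G(1) = mex{} = 0
G(2) = mex{} = 0
G(3) = mex{} = 0
G(4) = mex{} = 0
G(5) = mex{} = 0
G(6) = mex{} = 0
G(7) = mex{0} = 1
G(8) = mex{0} = 1
G(9) = mex{0} = 1
G(10) = mex{0} = 1
G(11) = mex{0,0} = 1
G(12) = mex{0,0} = 1
G(13) = mex{0,0} = 1
G(14) = mex{1,0} = 2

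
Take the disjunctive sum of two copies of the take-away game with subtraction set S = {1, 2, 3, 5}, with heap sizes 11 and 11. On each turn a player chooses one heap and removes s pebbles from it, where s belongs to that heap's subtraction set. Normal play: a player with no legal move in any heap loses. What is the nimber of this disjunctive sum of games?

0

All heaps use S = {1, 2, 3, 5}:
n :  0  1  2  3  4  5  6  7  8  9 10 11
G :  0  1  2  3  0  1  2  3  0  1  2  3
Heap A: G(11) = 3.
Heap B: G(11) = 3.
Combined Grundy value = 3 ⊕ 3 = 0.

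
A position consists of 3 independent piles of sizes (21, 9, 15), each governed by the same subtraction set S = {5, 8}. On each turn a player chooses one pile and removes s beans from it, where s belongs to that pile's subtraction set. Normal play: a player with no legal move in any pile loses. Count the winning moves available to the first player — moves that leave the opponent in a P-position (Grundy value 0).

All piles use S = {5, 8}:
n :  0  1  2  3  4  5  6  7  8  9 10 11 12 13 14 15 16 17 18 19 20 21
G :  0  0  0  0  0  1  1  1  1  1  2  2  2  0  0  0  0  0  1  1  1  1
Pile A: G(21) = 1.
Pile B: G(9) = 1.
Pile C: G(15) = 0.
Combined Grundy value = 1 ⊕ 1 ⊕ 0 = 0.
A winning move leaves total XOR = 0, i.e. changes one component's Grundy value g to g ⊕ X where X is the current total.
Pile A: target g' = 1⊕0 = 1, but every legal move changes the Grundy value (mex property), so 0 moves.
Pile B: target g' = 1⊕0 = 1, but every legal move changes the Grundy value (mex property), so 0 moves.
Pile C: target g' = 0⊕0 = 0, but every legal move changes the Grundy value (mex property), so 0 moves.

0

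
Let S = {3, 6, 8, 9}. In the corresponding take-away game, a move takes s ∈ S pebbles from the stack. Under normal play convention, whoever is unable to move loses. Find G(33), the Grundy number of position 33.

3

G(0) = 0
G(1) = mex{} = 0
G(2) = mex{} = 0
G(3) = mex{0} = 1
G(4) = mex{0} = 1
G(5) = mex{0} = 1
G(6) = mex{1,0} = 2
G(7) = mex{1,0} = 2
G(8) = mex{1,0,0} = 2
G(9) = mex{2,1,0,0} = 3
G(10) = mex{2,1,0,0} = 3
G(11) = mex{2,1,1,0} = 3
G(12) = mex{3,2,1,1} = 0
G(13) = mex{3,2,1,1} = 0
G(14) = mex{3,2,2,1} = 0
G(15) = mex{0,3,2,2} = 1
G(16) = mex{0,3,2,2} = 1
G(17) = mex{0,3,3,2} = 1
G(18) = mex{1,0,3,3} = 2
G(19) = mex{1,0,3,3} = 2
G(20) = mex{1,0,0,3} = 2
G(21) = mex{2,1,0,0} = 3
G(22) = mex{2,1,0,0} = 3
G(23) = mex{2,1,1,0} = 3
G(24) = mex{3,2,1,1} = 0
G(25) = mex{3,2,1,1} = 0
G(26) = mex{3,2,2,1} = 0
G(27) = mex{0,3,2,2} = 1
G(28) = mex{0,3,2,2} = 1
G(29) = mex{0,3,3,2} = 1
G(30) = mex{1,0,3,3} = 2
G(31) = mex{1,0,3,3} = 2
G(32) = mex{1,0,0,3} = 2
G(33) = mex{2,1,0,0} = 3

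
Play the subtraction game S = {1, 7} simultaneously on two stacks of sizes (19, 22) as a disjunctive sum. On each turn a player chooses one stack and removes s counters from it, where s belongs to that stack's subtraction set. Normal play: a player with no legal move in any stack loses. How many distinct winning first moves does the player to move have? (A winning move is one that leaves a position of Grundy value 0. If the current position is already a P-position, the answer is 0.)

All stacks use S = {1, 7}:
G(0) = 0
G(1) = mex{0} = 1
G(2) = mex{1} = 0
G(3) = mex{0} = 1
G(4) = mex{1} = 0
G(5) = mex{0} = 1
G(6) = mex{1} = 0
G(7) = mex{0,0} = 1
G(8) = mex{1,1} = 0
G(9) = mex{0,0} = 1
G(10) = mex{1,1} = 0
G(11) = mex{0,0} = 1
G(12) = mex{1,1} = 0
G(13) = mex{0,0} = 1
G(14) = mex{1,1} = 0
G(15) = mex{0,0} = 1
G(16) = mex{1,1} = 0
G(17) = mex{0,0} = 1
G(18) = mex{1,1} = 0
G(19) = mex{0,0} = 1
G(20) = mex{1,1} = 0
G(21) = mex{0,0} = 1
G(22) = mex{1,1} = 0
Stack A: G(19) = 1.
Stack B: G(22) = 0.
Combined Grundy value = 1 ⊕ 0 = 1.
A winning move leaves total XOR = 0, i.e. changes one component's Grundy value g to g ⊕ X where X is the current total.
Stack A: need g' = 1⊕1 = 0. Options: 19−1→G=0, 19−7→G=0. Hits: 2.
Stack B: need g' = 0⊕1 = 1. Options: 22−1→G=1, 22−7→G=1. Hits: 2.

4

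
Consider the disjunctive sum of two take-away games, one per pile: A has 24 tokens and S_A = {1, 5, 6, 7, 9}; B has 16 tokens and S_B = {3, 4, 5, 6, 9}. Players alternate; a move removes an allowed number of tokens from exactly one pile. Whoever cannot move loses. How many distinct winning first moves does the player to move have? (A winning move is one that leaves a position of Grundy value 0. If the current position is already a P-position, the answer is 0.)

Pile A, S = {1, 5, 6, 7, 9}:
n :  0  1  2  3  4  5  6  7  8  9 10 11 12 13 14 15 16 17 18 19 20 21 22 23 24
G :  0  1  0  1  0  1  2  3  2  3  2  3  0  1  0  1  0  1  2  3  2  3  2  3  0
G_A(24) = 0.
Pile B, S = {3, 4, 5, 6, 9}:
n :  0  1  2  3  4  5  6  7  8  9 10 11 12 13 14 15 16
G :  0  0  0  1  1  1  2  2  2  3  3  3  0  0  0  1  1
G_B(16) = 1.
Combined Grundy value = 0 ⊕ 1 = 1.
A winning move leaves total XOR = 0, i.e. changes one component's Grundy value g to g ⊕ X where X is the current total.
Pile A: need g' = 0⊕1 = 1. Options: 24−1→G=3, 24−5→G=3, 24−6→G=2, 24−7→G=1, 24−9→G=1. Hits: 2.
Pile B: need g' = 1⊕1 = 0. Options: 16−3→G=0, 16−4→G=0, 16−5→G=3, 16−6→G=3, 16−9→G=2. Hits: 2.

4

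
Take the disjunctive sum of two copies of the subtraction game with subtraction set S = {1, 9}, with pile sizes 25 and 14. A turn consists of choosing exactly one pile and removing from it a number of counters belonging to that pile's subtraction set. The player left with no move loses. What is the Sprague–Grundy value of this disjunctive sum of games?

All piles use S = {1, 9}:
G(0) = 0
G(1) = mex{0} = 1
G(2) = mex{1} = 0
G(3) = mex{0} = 1
G(4) = mex{1} = 0
G(5) = mex{0} = 1
G(6) = mex{1} = 0
G(7) = mex{0} = 1
G(8) = mex{1} = 0
G(9) = mex{0,0} = 1
G(10) = mex{1,1} = 0
G(11) = mex{0,0} = 1
G(12) = mex{1,1} = 0
G(13) = mex{0,0} = 1
G(14) = mex{1,1} = 0
G(15) = mex{0,0} = 1
G(16) = mex{1,1} = 0
G(17) = mex{0,0} = 1
G(18) = mex{1,1} = 0
G(19) = mex{0,0} = 1
G(20) = mex{1,1} = 0
G(21) = mex{0,0} = 1
G(22) = mex{1,1} = 0
G(23) = mex{0,0} = 1
G(24) = mex{1,1} = 0
G(25) = mex{0,0} = 1
Pile A: G(25) = 1.
Pile B: G(14) = 0.
Combined Grundy value = 1 ⊕ 0 = 1.

1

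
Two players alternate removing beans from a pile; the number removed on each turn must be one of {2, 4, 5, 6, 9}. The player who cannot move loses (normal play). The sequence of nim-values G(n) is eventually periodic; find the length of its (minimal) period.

18

G(0) = 0
G(1) = mex{} = 0
G(2) = mex{0} = 1
G(3) = mex{0} = 1
G(4) = mex{1,0} = 2
G(5) = mex{1,0,0} = 2
G(6) = mex{2,1,0,0} = 3
G(7) = mex{2,1,1,0} = 3
G(8) = mex{3,2,1,1} = 0
G(9) = mex{3,2,2,1,0} = 4
G(10) = mex{0,3,2,2,0} = 1
G(11) = mex{4,3,3,2,1} = 0
G(12) = mex{1,0,3,3,1} = 2
G(13) = mex{0,4,0,3,2} = 1
G(14) = mex{2,1,4,0,2} = 3
G(15) = mex{1,0,1,4,3} = 2
G(16) = mex{3,2,0,1,3} = 4
G(17) = mex{2,1,2,0,0} = 3
G(18) = mex{4,3,1,2,4} = 0
G(19) = mex{3,2,3,1,1} = 0
G(20) = mex{0,4,2,3,0} = 1
G(21) = mex{0,3,4,2,2} = 1
G(22) = mex{1,0,3,4,1} = 2
G(23) = mex{1,0,0,3,3} = 2
G(24) = mex{2,1,0,0,2} = 3
G(25) = mex{2,1,1,0,4} = 3
G(26) = mex{3,2,1,1,3} = 0
G(27) = mex{3,2,2,1,0} = 4
G(28) = mex{0,3,2,2,0} = 1
G(29) = mex{4,3,3,2,1} = 0
G(30) = mex{1,0,3,3,1} = 2
G(31) = mex{0,4,0,3,2} = 1
G(32) = mex{2,1,4,0,2} = 3
G(33) = mex{1,0,1,4,3} = 2
G(34) = mex{3,2,0,1,3} = 4
G(35) = mex{2,1,2,0,0} = 3
G(36) = mex{4,3,1,2,4} = 0
G(37) = mex{3,2,3,1,1} = 0
G(n+18) = G(n) holds for n = 0,…,8 (a full window of length max(S) = 9), so the sequence is purely periodic with period 18.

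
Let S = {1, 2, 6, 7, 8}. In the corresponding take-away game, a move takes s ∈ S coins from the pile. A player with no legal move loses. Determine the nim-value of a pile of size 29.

G(0) = 0
G(1) = mex{0} = 1
G(2) = mex{1,0} = 2
G(3) = mex{2,1} = 0
G(4) = mex{0,2} = 1
G(5) = mex{1,0} = 2
G(6) = mex{2,1,0} = 3
G(7) = mex{3,2,1,0} = 4
G(8) = mex{4,3,2,1,0} = 5
G(9) = mex{5,4,0,2,1} = 3
G(10) = mex{3,5,1,0,2} = 4
G(11) = mex{4,3,2,1,0} = 5
G(12) = mex{5,4,3,2,1} = 0
G(13) = mex{0,5,4,3,2} = 1
G(14) = mex{1,0,5,4,3} = 2
G(15) = mex{2,1,3,5,4} = 0
G(16) = mex{0,2,4,3,5} = 1
G(17) = mex{1,0,5,4,3} = 2
G(18) = mex{2,1,0,5,4} = 3
G(19) = mex{3,2,1,0,5} = 4
G(20) = mex{4,3,2,1,0} = 5
G(21) = mex{5,4,0,2,1} = 3
G(22) = mex{3,5,1,0,2} = 4
G(23) = mex{4,3,2,1,0} = 5
G(24) = mex{5,4,3,2,1} = 0
G(25) = mex{0,5,4,3,2} = 1
G(26) = mex{1,0,5,4,3} = 2
G(27) = mex{2,1,3,5,4} = 0
G(28) = mex{0,2,4,3,5} = 1
G(29) = mex{1,0,5,4,3} = 2

2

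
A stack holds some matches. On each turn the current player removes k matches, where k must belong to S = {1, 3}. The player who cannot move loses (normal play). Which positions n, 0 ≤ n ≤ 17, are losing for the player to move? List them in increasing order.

n :  0  1  2  3  4  5  6  7  8  9 10 11 12 13 14 15 16 17
G :  0  1  0  1  0  1  0  1  0  1  0  1  0  1  0  1  0  1
P-positions are exactly the n with G(n) = 0.

0, 2, 4, 6, 8, 10, 12, 14, 16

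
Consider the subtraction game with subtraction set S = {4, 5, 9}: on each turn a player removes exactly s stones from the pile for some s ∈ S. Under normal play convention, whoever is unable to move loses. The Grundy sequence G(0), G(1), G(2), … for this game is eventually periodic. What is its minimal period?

n :  0  1  2  3  4  5  6  7  8  9 10 11 12 13 14 15 16 17 18 19 20 21 22 23 24 25 26 27
G :  0  0  0  0  1  1  1  1  2  2  2  2  3  0  0  0  0  1  1  1  1  2  2  2  2  3  0  0
G(n+13) = G(n) holds for n = 0,…,8 (a full window of length max(S) = 9), so the sequence is purely periodic with period 13.

13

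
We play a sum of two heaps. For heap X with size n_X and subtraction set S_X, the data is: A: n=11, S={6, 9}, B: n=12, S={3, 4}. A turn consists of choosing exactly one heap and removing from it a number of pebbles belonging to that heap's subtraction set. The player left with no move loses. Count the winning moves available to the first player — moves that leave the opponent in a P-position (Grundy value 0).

Heap A, S = {6, 9}:
G(0) = 0
G(1) = mex{} = 0
G(2) = mex{} = 0
G(3) = mex{} = 0
G(4) = mex{} = 0
G(5) = mex{} = 0
G(6) = mex{0} = 1
G(7) = mex{0} = 1
G(8) = mex{0} = 1
G(9) = mex{0,0} = 1
G(10) = mex{0,0} = 1
G(11) = mex{0,0} = 1
G_A(11) = 1.
Heap B, S = {3, 4}:
G(0) = 0
G(1) = mex{} = 0
G(2) = mex{} = 0
G(3) = mex{0} = 1
G(4) = mex{0,0} = 1
G(5) = mex{0,0} = 1
G(6) = mex{1,0} = 2
G(7) = mex{1,1} = 0
G(8) = mex{1,1} = 0
G(9) = mex{2,1} = 0
G(10) = mex{0,2} = 1
G(11) = mex{0,0} = 1
G(12) = mex{0,0} = 1
G_B(12) = 1.
Combined Grundy value = 1 ⊕ 1 = 0.
A winning move leaves total XOR = 0, i.e. changes one component's Grundy value g to g ⊕ X where X is the current total.
Heap A: target g' = 1⊕0 = 1, but every legal move changes the Grundy value (mex property), so 0 moves.
Heap B: target g' = 1⊕0 = 1, but every legal move changes the Grundy value (mex property), so 0 moves.

0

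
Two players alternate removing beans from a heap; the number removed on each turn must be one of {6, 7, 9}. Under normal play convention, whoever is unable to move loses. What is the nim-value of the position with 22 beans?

n :  0  1  2  3  4  5  6  7  8  9 10 11 12 13 14 15 16 17 18 19 20 21 22
G :  0  0  0  0  0  0  1  1  1  1  1  1  2  2  2  0  0  0  0  0  0  1  1

1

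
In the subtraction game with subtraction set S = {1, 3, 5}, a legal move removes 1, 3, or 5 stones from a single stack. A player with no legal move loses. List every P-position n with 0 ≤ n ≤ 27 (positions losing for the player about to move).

0, 2, 4, 6, 8, 10, 12, 14, 16, 18, 20, 22, 24, 26

G(0) = 0
G(1) = mex{0} = 1
G(2) = mex{1} = 0
G(3) = mex{0,0} = 1
G(4) = mex{1,1} = 0
G(5) = mex{0,0,0} = 1
G(6) = mex{1,1,1} = 0
G(7) = mex{0,0,0} = 1
G(8) = mex{1,1,1} = 0
G(9) = mex{0,0,0} = 1
G(10) = mex{1,1,1} = 0
G(11) = mex{0,0,0} = 1
G(12) = mex{1,1,1} = 0
G(13) = mex{0,0,0} = 1
G(14) = mex{1,1,1} = 0
G(15) = mex{0,0,0} = 1
G(16) = mex{1,1,1} = 0
G(17) = mex{0,0,0} = 1
G(18) = mex{1,1,1} = 0
G(19) = mex{0,0,0} = 1
G(20) = mex{1,1,1} = 0
G(21) = mex{0,0,0} = 1
G(22) = mex{1,1,1} = 0
G(23) = mex{0,0,0} = 1
G(24) = mex{1,1,1} = 0
G(25) = mex{0,0,0} = 1
G(26) = mex{1,1,1} = 0
G(27) = mex{0,0,0} = 1
P-positions are exactly the n with G(n) = 0.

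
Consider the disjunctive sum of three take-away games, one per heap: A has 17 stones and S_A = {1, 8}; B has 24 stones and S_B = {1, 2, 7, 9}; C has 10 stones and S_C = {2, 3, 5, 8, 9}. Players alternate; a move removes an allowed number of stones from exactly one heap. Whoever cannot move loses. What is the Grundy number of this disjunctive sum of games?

Heap A, S = {1, 8}:
G(0) = 0
G(1) = mex{0} = 1
G(2) = mex{1} = 0
G(3) = mex{0} = 1
G(4) = mex{1} = 0
G(5) = mex{0} = 1
G(6) = mex{1} = 0
G(7) = mex{0} = 1
G(8) = mex{1,0} = 2
G(9) = mex{2,1} = 0
G(10) = mex{0,0} = 1
G(11) = mex{1,1} = 0
G(12) = mex{0,0} = 1
G(13) = mex{1,1} = 0
G(14) = mex{0,0} = 1
G(15) = mex{1,1} = 0
G(16) = mex{0,2} = 1
G(17) = mex{1,0} = 2
G_A(17) = 2.
Heap B, S = {1, 2, 7, 9}:
n :  0  1  2  3  4  5  6  7  8  9 10 11 12 13 14 15 16 17 18 19 20 21 22 23 24
G :  0  1  2  0  1  2  0  1  2  3  4  0  1  2  0  1  2  0  1  2  3  4  0  1  2
G_B(24) = 2.
Heap C, S = {2, 3, 5, 8, 9}:
G(0) = 0
G(1) = mex{} = 0
G(2) = mex{0} = 1
G(3) = mex{0,0} = 1
G(4) = mex{1,0} = 2
G(5) = mex{1,1,0} = 2
G(6) = mex{2,1,0} = 3
G(7) = mex{2,2,1} = 0
G(8) = mex{3,2,1,0} = 4
G(9) = mex{0,3,2,0,0} = 1
G(10) = mex{4,0,2,1,0} = 3
G_C(10) = 3.
Combined Grundy value = 2 ⊕ 2 ⊕ 3 = 3.

3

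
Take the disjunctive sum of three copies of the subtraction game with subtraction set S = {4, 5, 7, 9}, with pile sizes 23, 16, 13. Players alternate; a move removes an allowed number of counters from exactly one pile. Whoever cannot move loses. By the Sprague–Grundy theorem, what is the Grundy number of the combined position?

2

All piles use S = {4, 5, 7, 9}:
G(0) = 0
G(1) = mex{} = 0
G(2) = mex{} = 0
G(3) = mex{} = 0
G(4) = mex{0} = 1
G(5) = mex{0,0} = 1
G(6) = mex{0,0} = 1
G(7) = mex{0,0,0} = 1
G(8) = mex{1,0,0} = 2
G(9) = mex{1,1,0,0} = 2
G(10) = mex{1,1,0,0} = 2
G(11) = mex{1,1,1,0} = 2
G(12) = mex{2,1,1,0} = 3
G(13) = mex{2,2,1,1} = 0
G(14) = mex{2,2,1,1} = 0
G(15) = mex{2,2,2,1} = 0
G(16) = mex{3,2,2,1} = 0
G(17) = mex{0,3,2,2} = 1
G(18) = mex{0,0,2,2} = 1
G(19) = mex{0,0,3,2} = 1
G(20) = mex{0,0,0,2} = 1
G(21) = mex{1,0,0,3} = 2
G(22) = mex{1,1,0,0} = 2
G(23) = mex{1,1,0,0} = 2
Pile A: G(23) = 2.
Pile B: G(16) = 0.
Pile C: G(13) = 0.
Combined Grundy value = 2 ⊕ 0 ⊕ 0 = 2.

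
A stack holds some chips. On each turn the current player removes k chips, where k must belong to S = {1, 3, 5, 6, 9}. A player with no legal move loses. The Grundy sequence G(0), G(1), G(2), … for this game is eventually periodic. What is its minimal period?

12

G(0) = 0
G(1) = mex{0} = 1
G(2) = mex{1} = 0
G(3) = mex{0,0} = 1
G(4) = mex{1,1} = 0
G(5) = mex{0,0,0} = 1
G(6) = mex{1,1,1,0} = 2
G(7) = mex{2,0,0,1} = 3
G(8) = mex{3,1,1,0} = 2
G(9) = mex{2,2,0,1,0} = 3
G(10) = mex{3,3,1,0,1} = 2
G(11) = mex{2,2,2,1,0} = 3
G(12) = mex{3,3,3,2,1} = 0
G(13) = mex{0,2,2,3,0} = 1
G(14) = mex{1,3,3,2,1} = 0
G(15) = mex{0,0,2,3,2} = 1
G(16) = mex{1,1,3,2,3} = 0
G(17) = mex{0,0,0,3,2} = 1
G(18) = mex{1,1,1,0,3} = 2
G(19) = mex{2,0,0,1,2} = 3
G(20) = mex{3,1,1,0,3} = 2
G(21) = mex{2,2,0,1,0} = 3
G(22) = mex{3,3,1,0,1} = 2
G(23) = mex{2,2,2,1,0} = 3
G(24) = mex{3,3,3,2,1} = 0
G(25) = mex{0,2,2,3,0} = 1
G(n+12) = G(n) holds for n = 0,…,8 (a full window of length max(S) = 9), so the sequence is purely periodic with period 12.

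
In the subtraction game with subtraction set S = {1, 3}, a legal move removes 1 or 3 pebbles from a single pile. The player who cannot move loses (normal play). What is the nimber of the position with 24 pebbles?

G(0) = 0
G(1) = mex{0} = 1
G(2) = mex{1} = 0
G(3) = mex{0,0} = 1
G(4) = mex{1,1} = 0
G(5) = mex{0,0} = 1
G(6) = mex{1,1} = 0
G(7) = mex{0,0} = 1
G(8) = mex{1,1} = 0
G(9) = mex{0,0} = 1
G(10) = mex{1,1} = 0
G(11) = mex{0,0} = 1
G(12) = mex{1,1} = 0
G(13) = mex{0,0} = 1
G(14) = mex{1,1} = 0
G(15) = mex{0,0} = 1
G(16) = mex{1,1} = 0
G(17) = mex{0,0} = 1
G(18) = mex{1,1} = 0
G(19) = mex{0,0} = 1
G(20) = mex{1,1} = 0
G(21) = mex{0,0} = 1
G(22) = mex{1,1} = 0
G(23) = mex{0,0} = 1
G(24) = mex{1,1} = 0

0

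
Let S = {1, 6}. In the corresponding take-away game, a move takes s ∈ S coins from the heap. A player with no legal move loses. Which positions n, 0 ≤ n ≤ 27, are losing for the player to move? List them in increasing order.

0, 2, 4, 7, 9, 11, 14, 16, 18, 21, 23, 25

n :  0  1  2  3  4  5  6  7  8  9 10 11 12 13 14 15 16 17 18 19 20 21 22 23 24 25 26 27
G :  0  1  0  1  0  1  2  0  1  0  1  0  1  2  0  1  0  1  0  1  2  0  1  0  1  0  1  2
P-positions are exactly the n with G(n) = 0.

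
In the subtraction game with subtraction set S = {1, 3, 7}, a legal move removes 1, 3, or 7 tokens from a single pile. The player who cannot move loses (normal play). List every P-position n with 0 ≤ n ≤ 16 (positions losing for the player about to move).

n :  0  1  2  3  4  5  6  7  8  9 10 11 12 13 14 15 16
G :  0  1  0  1  0  1  0  1  0  1  0  1  0  1  0  1  0
P-positions are exactly the n with G(n) = 0.

0, 2, 4, 6, 8, 10, 12, 14, 16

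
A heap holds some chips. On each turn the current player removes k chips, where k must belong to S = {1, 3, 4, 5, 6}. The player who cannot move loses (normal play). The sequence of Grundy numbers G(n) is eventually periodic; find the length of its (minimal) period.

n :  0  1  2  3  4  5  6  7  8  9 10 11 12 13 14 15 16 17 18 19
G :  0  1  0  1  2  3  2  3  4  0  1  0  1  2  3  2  3  4  0  1
G(n+9) = G(n) holds for n = 0,…,5 (a full window of length max(S) = 6), so the sequence is purely periodic with period 9.

9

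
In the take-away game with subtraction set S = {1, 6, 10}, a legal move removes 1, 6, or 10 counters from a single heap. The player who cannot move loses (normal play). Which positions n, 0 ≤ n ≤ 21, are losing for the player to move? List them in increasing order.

0, 2, 4, 7, 9, 11, 16, 18, 20

G(0) = 0
G(1) = mex{0} = 1
G(2) = mex{1} = 0
G(3) = mex{0} = 1
G(4) = mex{1} = 0
G(5) = mex{0} = 1
G(6) = mex{1,0} = 2
G(7) = mex{2,1} = 0
G(8) = mex{0,0} = 1
G(9) = mex{1,1} = 0
G(10) = mex{0,0,0} = 1
G(11) = mex{1,1,1} = 0
G(12) = mex{0,2,0} = 1
G(13) = mex{1,0,1} = 2
G(14) = mex{2,1,0} = 3
G(15) = mex{3,0,1} = 2
G(16) = mex{2,1,2} = 0
G(17) = mex{0,0,0} = 1
G(18) = mex{1,1,1} = 0
G(19) = mex{0,2,0} = 1
G(20) = mex{1,3,1} = 0
G(21) = mex{0,2,0} = 1
P-positions are exactly the n with G(n) = 0.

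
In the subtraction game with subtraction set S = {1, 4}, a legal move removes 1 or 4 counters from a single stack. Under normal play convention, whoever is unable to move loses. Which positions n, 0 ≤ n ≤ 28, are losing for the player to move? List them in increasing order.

0, 2, 5, 7, 10, 12, 15, 17, 20, 22, 25, 27

n :  0  1  2  3  4  5  6  7  8  9 10 11 12 13 14 15 16 17 18 19 20 21 22 23 24 25 26 27 28
G :  0  1  0  1  2  0  1  0  1  2  0  1  0  1  2  0  1  0  1  2  0  1  0  1  2  0  1  0  1
P-positions are exactly the n with G(n) = 0.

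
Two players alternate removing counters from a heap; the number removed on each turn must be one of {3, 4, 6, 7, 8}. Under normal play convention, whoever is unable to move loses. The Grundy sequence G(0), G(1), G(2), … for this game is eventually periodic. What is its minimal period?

11

n :  0  1  2  3  4  5  6  7  8  9 10 11 12 13 14 15 16 17 18 19 20 21 22 23
G :  0  0  0  1  1  1  2  2  2  3  3  0  0  0  1  1  1  2  2  2  3  3  0  0
G(n+11) = G(n) holds for n = 0,…,7 (a full window of length max(S) = 8), so the sequence is purely periodic with period 11.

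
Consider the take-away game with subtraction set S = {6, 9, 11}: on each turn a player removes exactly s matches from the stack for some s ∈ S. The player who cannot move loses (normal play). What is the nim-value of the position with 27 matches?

1

n :  0  1  2  3  4  5  6  7  8  9 10 11 12 13 14 15 16 17 18 19 20 21 22 23 24 25 26 27
G :  0  0  0  0  0  0  1  1  1  1  1  1  2  2  2  2  2  0  0  0  0  0  0  1  1  1  1  1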